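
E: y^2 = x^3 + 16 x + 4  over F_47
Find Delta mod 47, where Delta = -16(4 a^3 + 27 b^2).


4 a^3 + 27 b^2 = 4*16^3 + 27*4^2 = 16384 + 432 = 16816
Delta = -16 * (16816) = -269056
Delta mod 47 = 19

Delta = 19 (mod 47)


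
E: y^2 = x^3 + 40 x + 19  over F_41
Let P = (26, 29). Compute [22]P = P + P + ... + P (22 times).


k = 22 = 10110_2 (binary, LSB first: 01101)
Double-and-add from P = (26, 29):
  bit 0 = 0: acc unchanged = O
  bit 1 = 1: acc = O + (28, 34) = (28, 34)
  bit 2 = 1: acc = (28, 34) + (27, 6) = (32, 18)
  bit 3 = 0: acc unchanged = (32, 18)
  bit 4 = 1: acc = (32, 18) + (5, 4) = (5, 37)

22P = (5, 37)


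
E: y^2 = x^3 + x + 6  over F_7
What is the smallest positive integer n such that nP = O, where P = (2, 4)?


Compute successive multiples of P until we hit O:
  1P = (2, 4)
  2P = (4, 5)
  3P = (3, 6)
  4P = (6, 2)
  5P = (1, 6)
  6P = (1, 1)
  7P = (6, 5)
  8P = (3, 1)
  ... (continuing to 11P)
  11P = O

ord(P) = 11


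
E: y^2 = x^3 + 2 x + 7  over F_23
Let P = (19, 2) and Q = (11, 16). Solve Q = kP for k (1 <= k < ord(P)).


Enumerate multiples of P until we hit Q = (11, 16):
  1P = (19, 2)
  2P = (9, 8)
  3P = (11, 7)
  4P = (11, 16)
Match found at i = 4.

k = 4


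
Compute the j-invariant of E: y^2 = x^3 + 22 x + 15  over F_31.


Delta = -16(4 a^3 + 27 b^2) mod 31 = 17
-1728 * (4 a)^3 = -1728 * (4*22)^3 mod 31 = 23
j = 23 * 17^(-1) mod 31 = 5

j = 5 (mod 31)


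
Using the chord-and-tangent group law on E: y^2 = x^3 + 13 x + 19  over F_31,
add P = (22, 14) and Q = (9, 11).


P != Q, so use the chord formula.
s = (y2 - y1) / (x2 - x1) = (28) / (18) mod 31 = 5
x3 = s^2 - x1 - x2 mod 31 = 5^2 - 22 - 9 = 25
y3 = s (x1 - x3) - y1 mod 31 = 5 * (22 - 25) - 14 = 2

P + Q = (25, 2)


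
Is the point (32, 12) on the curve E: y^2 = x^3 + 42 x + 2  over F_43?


Check whether y^2 = x^3 + 42 x + 2 (mod 43) for (x, y) = (32, 12).
LHS: y^2 = 12^2 mod 43 = 15
RHS: x^3 + 42 x + 2 = 32^3 + 42*32 + 2 mod 43 = 15
LHS = RHS

Yes, on the curve


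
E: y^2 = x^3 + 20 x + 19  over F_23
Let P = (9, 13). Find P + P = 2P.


Doubling: s = (3 x1^2 + a) / (2 y1)
s = (3*9^2 + 20) / (2*13) mod 23 = 11
x3 = s^2 - 2 x1 mod 23 = 11^2 - 2*9 = 11
y3 = s (x1 - x3) - y1 mod 23 = 11 * (9 - 11) - 13 = 11

2P = (11, 11)


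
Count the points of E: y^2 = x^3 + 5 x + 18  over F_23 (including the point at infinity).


For each x in F_23, count y with y^2 = x^3 + 5 x + 18 mod 23:
  x = 0: RHS = 18, y in [8, 15]  -> 2 point(s)
  x = 1: RHS = 1, y in [1, 22]  -> 2 point(s)
  x = 2: RHS = 13, y in [6, 17]  -> 2 point(s)
  x = 8: RHS = 18, y in [8, 15]  -> 2 point(s)
  x = 11: RHS = 1, y in [1, 22]  -> 2 point(s)
  x = 12: RHS = 12, y in [9, 14]  -> 2 point(s)
  x = 13: RHS = 3, y in [7, 16]  -> 2 point(s)
  x = 14: RHS = 3, y in [7, 16]  -> 2 point(s)
  x = 15: RHS = 18, y in [8, 15]  -> 2 point(s)
  x = 16: RHS = 8, y in [10, 13]  -> 2 point(s)
  x = 17: RHS = 2, y in [5, 18]  -> 2 point(s)
  x = 18: RHS = 6, y in [11, 12]  -> 2 point(s)
  x = 19: RHS = 3, y in [7, 16]  -> 2 point(s)
  x = 21: RHS = 0, y in [0]  -> 1 point(s)
  x = 22: RHS = 12, y in [9, 14]  -> 2 point(s)
Affine points: 29. Add the point at infinity: total = 30.

#E(F_23) = 30


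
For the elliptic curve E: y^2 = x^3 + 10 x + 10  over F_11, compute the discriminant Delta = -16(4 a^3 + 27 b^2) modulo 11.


4 a^3 + 27 b^2 = 4*10^3 + 27*10^2 = 4000 + 2700 = 6700
Delta = -16 * (6700) = -107200
Delta mod 11 = 6

Delta = 6 (mod 11)


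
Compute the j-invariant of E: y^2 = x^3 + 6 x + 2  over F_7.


Delta = -16(4 a^3 + 27 b^2) mod 7 = 2
-1728 * (4 a)^3 = -1728 * (4*6)^3 mod 7 = 6
j = 6 * 2^(-1) mod 7 = 3

j = 3 (mod 7)


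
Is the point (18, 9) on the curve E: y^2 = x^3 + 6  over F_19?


Check whether y^2 = x^3 + 0 x + 6 (mod 19) for (x, y) = (18, 9).
LHS: y^2 = 9^2 mod 19 = 5
RHS: x^3 + 0 x + 6 = 18^3 + 0*18 + 6 mod 19 = 5
LHS = RHS

Yes, on the curve


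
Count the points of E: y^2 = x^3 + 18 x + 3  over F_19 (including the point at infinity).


For each x in F_19, count y with y^2 = x^3 + 18 x + 3 mod 19:
  x = 2: RHS = 9, y in [3, 16]  -> 2 point(s)
  x = 4: RHS = 6, y in [5, 14]  -> 2 point(s)
  x = 5: RHS = 9, y in [3, 16]  -> 2 point(s)
  x = 6: RHS = 4, y in [2, 17]  -> 2 point(s)
  x = 7: RHS = 16, y in [4, 15]  -> 2 point(s)
  x = 9: RHS = 1, y in [1, 18]  -> 2 point(s)
  x = 10: RHS = 5, y in [9, 10]  -> 2 point(s)
  x = 12: RHS = 9, y in [3, 16]  -> 2 point(s)
  x = 14: RHS = 16, y in [4, 15]  -> 2 point(s)
  x = 15: RHS = 0, y in [0]  -> 1 point(s)
  x = 16: RHS = 17, y in [6, 13]  -> 2 point(s)
  x = 17: RHS = 16, y in [4, 15]  -> 2 point(s)
Affine points: 23. Add the point at infinity: total = 24.

#E(F_19) = 24


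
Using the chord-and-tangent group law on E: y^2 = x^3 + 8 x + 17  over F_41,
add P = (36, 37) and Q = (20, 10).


P != Q, so use the chord formula.
s = (y2 - y1) / (x2 - x1) = (14) / (25) mod 41 = 35
x3 = s^2 - x1 - x2 mod 41 = 35^2 - 36 - 20 = 21
y3 = s (x1 - x3) - y1 mod 41 = 35 * (36 - 21) - 37 = 37

P + Q = (21, 37)


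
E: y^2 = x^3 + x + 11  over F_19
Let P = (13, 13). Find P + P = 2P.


Doubling: s = (3 x1^2 + a) / (2 y1)
s = (3*13^2 + 1) / (2*13) mod 19 = 2
x3 = s^2 - 2 x1 mod 19 = 2^2 - 2*13 = 16
y3 = s (x1 - x3) - y1 mod 19 = 2 * (13 - 16) - 13 = 0

2P = (16, 0)


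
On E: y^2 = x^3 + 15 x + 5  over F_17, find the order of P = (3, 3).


Compute successive multiples of P until we hit O:
  1P = (3, 3)
  2P = (9, 6)
  3P = (1, 15)
  4P = (15, 1)
  5P = (8, 12)
  6P = (14, 1)
  7P = (2, 3)
  8P = (12, 14)
  ... (continuing to 22P)
  22P = O

ord(P) = 22


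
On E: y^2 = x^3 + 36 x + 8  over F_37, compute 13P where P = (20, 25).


k = 13 = 1101_2 (binary, LSB first: 1011)
Double-and-add from P = (20, 25):
  bit 0 = 1: acc = O + (20, 25) = (20, 25)
  bit 1 = 0: acc unchanged = (20, 25)
  bit 2 = 1: acc = (20, 25) + (15, 1) = (28, 18)
  bit 3 = 1: acc = (28, 18) + (23, 4) = (19, 22)

13P = (19, 22)


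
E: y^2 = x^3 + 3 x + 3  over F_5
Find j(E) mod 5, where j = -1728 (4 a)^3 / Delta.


Delta = -16(4 a^3 + 27 b^2) mod 5 = 4
-1728 * (4 a)^3 = -1728 * (4*3)^3 mod 5 = 1
j = 1 * 4^(-1) mod 5 = 4

j = 4 (mod 5)


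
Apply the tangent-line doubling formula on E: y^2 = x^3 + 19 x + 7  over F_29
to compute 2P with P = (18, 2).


Doubling: s = (3 x1^2 + a) / (2 y1)
s = (3*18^2 + 19) / (2*2) mod 29 = 23
x3 = s^2 - 2 x1 mod 29 = 23^2 - 2*18 = 0
y3 = s (x1 - x3) - y1 mod 29 = 23 * (18 - 0) - 2 = 6

2P = (0, 6)


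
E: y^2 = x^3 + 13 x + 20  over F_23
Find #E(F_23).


For each x in F_23, count y with y^2 = x^3 + 13 x + 20 mod 23:
  x = 2: RHS = 8, y in [10, 13]  -> 2 point(s)
  x = 5: RHS = 3, y in [7, 16]  -> 2 point(s)
  x = 10: RHS = 0, y in [0]  -> 1 point(s)
  x = 12: RHS = 18, y in [8, 15]  -> 2 point(s)
  x = 14: RHS = 2, y in [5, 18]  -> 2 point(s)
  x = 15: RHS = 2, y in [5, 18]  -> 2 point(s)
  x = 16: RHS = 0, y in [0]  -> 1 point(s)
  x = 17: RHS = 2, y in [5, 18]  -> 2 point(s)
  x = 20: RHS = 0, y in [0]  -> 1 point(s)
  x = 21: RHS = 9, y in [3, 20]  -> 2 point(s)
  x = 22: RHS = 6, y in [11, 12]  -> 2 point(s)
Affine points: 19. Add the point at infinity: total = 20.

#E(F_23) = 20


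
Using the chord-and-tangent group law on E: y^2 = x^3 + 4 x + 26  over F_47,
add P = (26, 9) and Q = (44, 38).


P != Q, so use the chord formula.
s = (y2 - y1) / (x2 - x1) = (29) / (18) mod 47 = 46
x3 = s^2 - x1 - x2 mod 47 = 46^2 - 26 - 44 = 25
y3 = s (x1 - x3) - y1 mod 47 = 46 * (26 - 25) - 9 = 37

P + Q = (25, 37)


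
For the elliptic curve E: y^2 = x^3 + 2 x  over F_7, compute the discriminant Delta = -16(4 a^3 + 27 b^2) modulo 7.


4 a^3 + 27 b^2 = 4*2^3 + 27*0^2 = 32 + 0 = 32
Delta = -16 * (32) = -512
Delta mod 7 = 6

Delta = 6 (mod 7)


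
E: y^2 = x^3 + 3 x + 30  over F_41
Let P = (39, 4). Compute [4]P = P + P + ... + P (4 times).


k = 4 = 100_2 (binary, LSB first: 001)
Double-and-add from P = (39, 4):
  bit 0 = 0: acc unchanged = O
  bit 1 = 0: acc unchanged = O
  bit 2 = 1: acc = O + (27, 14) = (27, 14)

4P = (27, 14)


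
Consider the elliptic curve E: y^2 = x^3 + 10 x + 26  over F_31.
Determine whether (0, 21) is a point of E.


Check whether y^2 = x^3 + 10 x + 26 (mod 31) for (x, y) = (0, 21).
LHS: y^2 = 21^2 mod 31 = 7
RHS: x^3 + 10 x + 26 = 0^3 + 10*0 + 26 mod 31 = 26
LHS != RHS

No, not on the curve


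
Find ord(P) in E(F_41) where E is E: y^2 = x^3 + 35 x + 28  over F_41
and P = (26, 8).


Compute successive multiples of P until we hit O:
  1P = (26, 8)
  2P = (10, 5)
  3P = (10, 36)
  4P = (26, 33)
  5P = O

ord(P) = 5


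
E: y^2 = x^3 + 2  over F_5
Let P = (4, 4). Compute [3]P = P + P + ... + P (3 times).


k = 3 = 11_2 (binary, LSB first: 11)
Double-and-add from P = (4, 4):
  bit 0 = 1: acc = O + (4, 4) = (4, 4)
  bit 1 = 1: acc = (4, 4) + (3, 2) = (2, 0)

3P = (2, 0)


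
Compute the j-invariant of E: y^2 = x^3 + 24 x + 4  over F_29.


Delta = -16(4 a^3 + 27 b^2) mod 29 = 15
-1728 * (4 a)^3 = -1728 * (4*24)^3 mod 29 = 19
j = 19 * 15^(-1) mod 29 = 9

j = 9 (mod 29)


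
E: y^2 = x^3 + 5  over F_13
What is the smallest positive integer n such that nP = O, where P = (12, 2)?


Compute successive multiples of P until we hit O:
  1P = (12, 2)
  2P = (5, 0)
  3P = (12, 11)
  4P = O

ord(P) = 4


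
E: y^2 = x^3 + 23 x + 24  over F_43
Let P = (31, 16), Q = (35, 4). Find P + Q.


P != Q, so use the chord formula.
s = (y2 - y1) / (x2 - x1) = (31) / (4) mod 43 = 40
x3 = s^2 - x1 - x2 mod 43 = 40^2 - 31 - 35 = 29
y3 = s (x1 - x3) - y1 mod 43 = 40 * (31 - 29) - 16 = 21

P + Q = (29, 21)


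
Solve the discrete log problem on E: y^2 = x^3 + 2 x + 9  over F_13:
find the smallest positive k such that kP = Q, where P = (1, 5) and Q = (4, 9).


Enumerate multiples of P until we hit Q = (4, 9):
  1P = (1, 5)
  2P = (8, 11)
  3P = (5, 12)
  4P = (6, 9)
  5P = (3, 9)
  6P = (0, 10)
  7P = (11, 6)
  8P = (4, 9)
Match found at i = 8.

k = 8


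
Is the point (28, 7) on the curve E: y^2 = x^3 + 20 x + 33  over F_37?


Check whether y^2 = x^3 + 20 x + 33 (mod 37) for (x, y) = (28, 7).
LHS: y^2 = 7^2 mod 37 = 12
RHS: x^3 + 20 x + 33 = 28^3 + 20*28 + 33 mod 37 = 12
LHS = RHS

Yes, on the curve


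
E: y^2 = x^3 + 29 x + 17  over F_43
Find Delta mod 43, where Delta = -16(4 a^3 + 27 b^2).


4 a^3 + 27 b^2 = 4*29^3 + 27*17^2 = 97556 + 7803 = 105359
Delta = -16 * (105359) = -1685744
Delta mod 43 = 28

Delta = 28 (mod 43)


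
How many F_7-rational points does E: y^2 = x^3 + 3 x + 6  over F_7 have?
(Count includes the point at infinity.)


For each x in F_7, count y with y^2 = x^3 + 3 x + 6 mod 7:
  x = 3: RHS = 0, y in [0]  -> 1 point(s)
  x = 6: RHS = 2, y in [3, 4]  -> 2 point(s)
Affine points: 3. Add the point at infinity: total = 4.

#E(F_7) = 4


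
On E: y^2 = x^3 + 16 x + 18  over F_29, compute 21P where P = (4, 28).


k = 21 = 10101_2 (binary, LSB first: 10101)
Double-and-add from P = (4, 28):
  bit 0 = 1: acc = O + (4, 28) = (4, 28)
  bit 1 = 0: acc unchanged = (4, 28)
  bit 2 = 1: acc = (4, 28) + (7, 26) = (12, 16)
  bit 3 = 0: acc unchanged = (12, 16)
  bit 4 = 1: acc = (12, 16) + (3, 8) = (13, 25)

21P = (13, 25)


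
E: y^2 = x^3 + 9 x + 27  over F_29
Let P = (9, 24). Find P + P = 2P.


Doubling: s = (3 x1^2 + a) / (2 y1)
s = (3*9^2 + 9) / (2*24) mod 29 = 27
x3 = s^2 - 2 x1 mod 29 = 27^2 - 2*9 = 15
y3 = s (x1 - x3) - y1 mod 29 = 27 * (9 - 15) - 24 = 17

2P = (15, 17)


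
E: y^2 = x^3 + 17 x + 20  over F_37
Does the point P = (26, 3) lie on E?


Check whether y^2 = x^3 + 17 x + 20 (mod 37) for (x, y) = (26, 3).
LHS: y^2 = 3^2 mod 37 = 9
RHS: x^3 + 17 x + 20 = 26^3 + 17*26 + 20 mod 37 = 19
LHS != RHS

No, not on the curve


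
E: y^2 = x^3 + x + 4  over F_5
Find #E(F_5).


For each x in F_5, count y with y^2 = x^3 + 1 x + 4 mod 5:
  x = 0: RHS = 4, y in [2, 3]  -> 2 point(s)
  x = 1: RHS = 1, y in [1, 4]  -> 2 point(s)
  x = 2: RHS = 4, y in [2, 3]  -> 2 point(s)
  x = 3: RHS = 4, y in [2, 3]  -> 2 point(s)
Affine points: 8. Add the point at infinity: total = 9.

#E(F_5) = 9


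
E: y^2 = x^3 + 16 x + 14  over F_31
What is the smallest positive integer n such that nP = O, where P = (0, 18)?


Compute successive multiples of P until we hit O:
  1P = (0, 18)
  2P = (9, 9)
  3P = (23, 5)
  4P = (15, 8)
  5P = (13, 1)
  6P = (1, 0)
  7P = (13, 30)
  8P = (15, 23)
  ... (continuing to 12P)
  12P = O

ord(P) = 12


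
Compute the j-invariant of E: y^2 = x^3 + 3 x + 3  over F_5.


Delta = -16(4 a^3 + 27 b^2) mod 5 = 4
-1728 * (4 a)^3 = -1728 * (4*3)^3 mod 5 = 1
j = 1 * 4^(-1) mod 5 = 4

j = 4 (mod 5)


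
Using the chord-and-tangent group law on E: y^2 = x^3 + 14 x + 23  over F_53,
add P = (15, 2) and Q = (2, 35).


P != Q, so use the chord formula.
s = (y2 - y1) / (x2 - x1) = (33) / (40) mod 53 = 26
x3 = s^2 - x1 - x2 mod 53 = 26^2 - 15 - 2 = 23
y3 = s (x1 - x3) - y1 mod 53 = 26 * (15 - 23) - 2 = 2

P + Q = (23, 2)


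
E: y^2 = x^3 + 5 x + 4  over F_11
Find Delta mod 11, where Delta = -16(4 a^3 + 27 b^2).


4 a^3 + 27 b^2 = 4*5^3 + 27*4^2 = 500 + 432 = 932
Delta = -16 * (932) = -14912
Delta mod 11 = 4

Delta = 4 (mod 11)


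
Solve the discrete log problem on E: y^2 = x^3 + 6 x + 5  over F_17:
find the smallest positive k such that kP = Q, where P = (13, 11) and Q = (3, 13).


Enumerate multiples of P until we hit Q = (3, 13):
  1P = (13, 11)
  2P = (7, 13)
  3P = (16, 7)
  4P = (3, 4)
  5P = (2, 12)
  6P = (11, 12)
  7P = (6, 11)
  8P = (15, 6)
  9P = (8, 2)
  10P = (4, 12)
  11P = (4, 5)
  12P = (8, 15)
  13P = (15, 11)
  14P = (6, 6)
  15P = (11, 5)
  16P = (2, 5)
  17P = (3, 13)
Match found at i = 17.

k = 17


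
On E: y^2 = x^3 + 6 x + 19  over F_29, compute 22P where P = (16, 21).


k = 22 = 10110_2 (binary, LSB first: 01101)
Double-and-add from P = (16, 21):
  bit 0 = 0: acc unchanged = O
  bit 1 = 1: acc = O + (4, 22) = (4, 22)
  bit 2 = 1: acc = (4, 22) + (27, 17) = (14, 18)
  bit 3 = 0: acc unchanged = (14, 18)
  bit 4 = 1: acc = (14, 18) + (10, 8) = (4, 7)

22P = (4, 7)


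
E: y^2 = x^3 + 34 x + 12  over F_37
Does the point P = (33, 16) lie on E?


Check whether y^2 = x^3 + 34 x + 12 (mod 37) for (x, y) = (33, 16).
LHS: y^2 = 16^2 mod 37 = 34
RHS: x^3 + 34 x + 12 = 33^3 + 34*33 + 12 mod 37 = 34
LHS = RHS

Yes, on the curve


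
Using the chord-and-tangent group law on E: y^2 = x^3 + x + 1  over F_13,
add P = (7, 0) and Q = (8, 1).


P != Q, so use the chord formula.
s = (y2 - y1) / (x2 - x1) = (1) / (1) mod 13 = 1
x3 = s^2 - x1 - x2 mod 13 = 1^2 - 7 - 8 = 12
y3 = s (x1 - x3) - y1 mod 13 = 1 * (7 - 12) - 0 = 8

P + Q = (12, 8)


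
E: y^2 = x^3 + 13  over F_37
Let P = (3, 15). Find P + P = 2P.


Doubling: s = (3 x1^2 + a) / (2 y1)
s = (3*3^2 + 0) / (2*15) mod 37 = 12
x3 = s^2 - 2 x1 mod 37 = 12^2 - 2*3 = 27
y3 = s (x1 - x3) - y1 mod 37 = 12 * (3 - 27) - 15 = 30

2P = (27, 30)


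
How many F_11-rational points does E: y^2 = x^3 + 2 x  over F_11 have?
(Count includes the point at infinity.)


For each x in F_11, count y with y^2 = x^3 + 2 x + 0 mod 11:
  x = 0: RHS = 0, y in [0]  -> 1 point(s)
  x = 1: RHS = 3, y in [5, 6]  -> 2 point(s)
  x = 2: RHS = 1, y in [1, 10]  -> 2 point(s)
  x = 3: RHS = 0, y in [0]  -> 1 point(s)
  x = 5: RHS = 3, y in [5, 6]  -> 2 point(s)
  x = 7: RHS = 5, y in [4, 7]  -> 2 point(s)
  x = 8: RHS = 0, y in [0]  -> 1 point(s)
Affine points: 11. Add the point at infinity: total = 12.

#E(F_11) = 12


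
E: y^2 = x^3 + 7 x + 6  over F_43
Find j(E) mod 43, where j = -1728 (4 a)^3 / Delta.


Delta = -16(4 a^3 + 27 b^2) mod 43 = 35
-1728 * (4 a)^3 = -1728 * (4*7)^3 mod 43 = 39
j = 39 * 35^(-1) mod 43 = 22

j = 22 (mod 43)


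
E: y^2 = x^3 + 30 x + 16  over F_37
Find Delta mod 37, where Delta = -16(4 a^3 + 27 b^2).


4 a^3 + 27 b^2 = 4*30^3 + 27*16^2 = 108000 + 6912 = 114912
Delta = -16 * (114912) = -1838592
Delta mod 37 = 12

Delta = 12 (mod 37)


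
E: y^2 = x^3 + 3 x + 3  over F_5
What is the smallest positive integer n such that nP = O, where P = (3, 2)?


Compute successive multiples of P until we hit O:
  1P = (3, 2)
  2P = (4, 3)
  3P = (4, 2)
  4P = (3, 3)
  5P = O

ord(P) = 5


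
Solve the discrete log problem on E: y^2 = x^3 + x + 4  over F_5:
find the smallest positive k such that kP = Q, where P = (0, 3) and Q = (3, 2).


Enumerate multiples of P until we hit Q = (3, 2):
  1P = (0, 3)
  2P = (1, 1)
  3P = (3, 3)
  4P = (2, 2)
  5P = (2, 3)
  6P = (3, 2)
Match found at i = 6.

k = 6


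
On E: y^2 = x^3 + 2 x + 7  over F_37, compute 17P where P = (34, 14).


k = 17 = 10001_2 (binary, LSB first: 10001)
Double-and-add from P = (34, 14):
  bit 0 = 1: acc = O + (34, 14) = (34, 14)
  bit 1 = 0: acc unchanged = (34, 14)
  bit 2 = 0: acc unchanged = (34, 14)
  bit 3 = 0: acc unchanged = (34, 14)
  bit 4 = 1: acc = (34, 14) + (1, 11) = (28, 0)

17P = (28, 0)


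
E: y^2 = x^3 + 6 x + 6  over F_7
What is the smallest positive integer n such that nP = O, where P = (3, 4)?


Compute successive multiples of P until we hit O:
  1P = (3, 4)
  2P = (5, 0)
  3P = (3, 3)
  4P = O

ord(P) = 4


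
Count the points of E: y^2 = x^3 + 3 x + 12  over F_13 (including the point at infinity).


For each x in F_13, count y with y^2 = x^3 + 3 x + 12 mod 13:
  x = 0: RHS = 12, y in [5, 8]  -> 2 point(s)
  x = 1: RHS = 3, y in [4, 9]  -> 2 point(s)
  x = 2: RHS = 0, y in [0]  -> 1 point(s)
  x = 3: RHS = 9, y in [3, 10]  -> 2 point(s)
  x = 4: RHS = 10, y in [6, 7]  -> 2 point(s)
  x = 5: RHS = 9, y in [3, 10]  -> 2 point(s)
  x = 6: RHS = 12, y in [5, 8]  -> 2 point(s)
  x = 7: RHS = 12, y in [5, 8]  -> 2 point(s)
  x = 9: RHS = 1, y in [1, 12]  -> 2 point(s)
Affine points: 17. Add the point at infinity: total = 18.

#E(F_13) = 18


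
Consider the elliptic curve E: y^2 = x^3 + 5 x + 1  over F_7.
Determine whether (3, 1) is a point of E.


Check whether y^2 = x^3 + 5 x + 1 (mod 7) for (x, y) = (3, 1).
LHS: y^2 = 1^2 mod 7 = 1
RHS: x^3 + 5 x + 1 = 3^3 + 5*3 + 1 mod 7 = 1
LHS = RHS

Yes, on the curve


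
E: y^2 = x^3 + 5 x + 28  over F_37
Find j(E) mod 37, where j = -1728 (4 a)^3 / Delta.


Delta = -16(4 a^3 + 27 b^2) mod 37 = 2
-1728 * (4 a)^3 = -1728 * (4*5)^3 mod 37 = 14
j = 14 * 2^(-1) mod 37 = 7

j = 7 (mod 37)


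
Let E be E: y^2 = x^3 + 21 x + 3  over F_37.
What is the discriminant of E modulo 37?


4 a^3 + 27 b^2 = 4*21^3 + 27*3^2 = 37044 + 243 = 37287
Delta = -16 * (37287) = -596592
Delta mod 37 = 33

Delta = 33 (mod 37)


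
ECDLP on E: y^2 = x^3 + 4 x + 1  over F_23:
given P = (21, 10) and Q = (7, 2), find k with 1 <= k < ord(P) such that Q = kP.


Enumerate multiples of P until we hit Q = (7, 2):
  1P = (21, 10)
  2P = (12, 11)
  3P = (15, 20)
  4P = (0, 1)
  5P = (5, 10)
  6P = (20, 13)
  7P = (14, 15)
  8P = (4, 14)
  9P = (1, 11)
  10P = (19, 6)
  11P = (10, 12)
  12P = (8, 19)
  13P = (7, 21)
  14P = (7, 2)
Match found at i = 14.

k = 14


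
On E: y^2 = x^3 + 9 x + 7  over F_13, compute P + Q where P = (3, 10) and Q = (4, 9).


P != Q, so use the chord formula.
s = (y2 - y1) / (x2 - x1) = (12) / (1) mod 13 = 12
x3 = s^2 - x1 - x2 mod 13 = 12^2 - 3 - 4 = 7
y3 = s (x1 - x3) - y1 mod 13 = 12 * (3 - 7) - 10 = 7

P + Q = (7, 7)


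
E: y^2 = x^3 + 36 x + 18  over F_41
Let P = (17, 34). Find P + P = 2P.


Doubling: s = (3 x1^2 + a) / (2 y1)
s = (3*17^2 + 36) / (2*34) mod 41 = 38
x3 = s^2 - 2 x1 mod 41 = 38^2 - 2*17 = 16
y3 = s (x1 - x3) - y1 mod 41 = 38 * (17 - 16) - 34 = 4

2P = (16, 4)


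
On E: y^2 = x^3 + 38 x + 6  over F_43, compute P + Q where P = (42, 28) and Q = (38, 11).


P != Q, so use the chord formula.
s = (y2 - y1) / (x2 - x1) = (26) / (39) mod 43 = 15
x3 = s^2 - x1 - x2 mod 43 = 15^2 - 42 - 38 = 16
y3 = s (x1 - x3) - y1 mod 43 = 15 * (42 - 16) - 28 = 18

P + Q = (16, 18)


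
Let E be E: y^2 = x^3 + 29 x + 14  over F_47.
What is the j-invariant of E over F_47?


Delta = -16(4 a^3 + 27 b^2) mod 47 = 43
-1728 * (4 a)^3 = -1728 * (4*29)^3 mod 47 = 4
j = 4 * 43^(-1) mod 47 = 46

j = 46 (mod 47)


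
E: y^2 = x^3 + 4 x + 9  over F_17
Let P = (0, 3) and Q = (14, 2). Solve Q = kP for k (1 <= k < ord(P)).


Enumerate multiples of P until we hit Q = (14, 2):
  1P = (0, 3)
  2P = (8, 3)
  3P = (9, 14)
  4P = (16, 2)
  5P = (2, 12)
  6P = (14, 2)
Match found at i = 6.

k = 6


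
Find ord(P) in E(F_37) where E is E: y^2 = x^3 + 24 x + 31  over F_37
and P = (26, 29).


Compute successive multiples of P until we hit O:
  1P = (26, 29)
  2P = (12, 7)
  3P = (6, 13)
  4P = (16, 16)
  5P = (20, 1)
  6P = (21, 19)
  7P = (31, 35)
  8P = (14, 15)
  ... (continuing to 31P)
  31P = O

ord(P) = 31


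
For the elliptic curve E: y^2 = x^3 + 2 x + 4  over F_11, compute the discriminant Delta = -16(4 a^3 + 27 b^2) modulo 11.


4 a^3 + 27 b^2 = 4*2^3 + 27*4^2 = 32 + 432 = 464
Delta = -16 * (464) = -7424
Delta mod 11 = 1

Delta = 1 (mod 11)


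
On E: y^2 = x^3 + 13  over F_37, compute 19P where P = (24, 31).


k = 19 = 10011_2 (binary, LSB first: 11001)
Double-and-add from P = (24, 31):
  bit 0 = 1: acc = O + (24, 31) = (24, 31)
  bit 1 = 1: acc = (24, 31) + (5, 8) = (15, 13)
  bit 2 = 0: acc unchanged = (15, 13)
  bit 3 = 0: acc unchanged = (15, 13)
  bit 4 = 1: acc = (15, 13) + (27, 30) = (6, 9)

19P = (6, 9)


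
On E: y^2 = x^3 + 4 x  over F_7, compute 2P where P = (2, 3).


Doubling: s = (3 x1^2 + a) / (2 y1)
s = (3*2^2 + 4) / (2*3) mod 7 = 5
x3 = s^2 - 2 x1 mod 7 = 5^2 - 2*2 = 0
y3 = s (x1 - x3) - y1 mod 7 = 5 * (2 - 0) - 3 = 0

2P = (0, 0)


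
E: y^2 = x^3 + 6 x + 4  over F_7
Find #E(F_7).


For each x in F_7, count y with y^2 = x^3 + 6 x + 4 mod 7:
  x = 0: RHS = 4, y in [2, 5]  -> 2 point(s)
  x = 1: RHS = 4, y in [2, 5]  -> 2 point(s)
  x = 3: RHS = 0, y in [0]  -> 1 point(s)
  x = 4: RHS = 1, y in [1, 6]  -> 2 point(s)
  x = 6: RHS = 4, y in [2, 5]  -> 2 point(s)
Affine points: 9. Add the point at infinity: total = 10.

#E(F_7) = 10


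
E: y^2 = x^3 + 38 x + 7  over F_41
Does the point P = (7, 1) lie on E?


Check whether y^2 = x^3 + 38 x + 7 (mod 41) for (x, y) = (7, 1).
LHS: y^2 = 1^2 mod 41 = 1
RHS: x^3 + 38 x + 7 = 7^3 + 38*7 + 7 mod 41 = 1
LHS = RHS

Yes, on the curve


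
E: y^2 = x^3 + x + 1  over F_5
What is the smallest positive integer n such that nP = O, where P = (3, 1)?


Compute successive multiples of P until we hit O:
  1P = (3, 1)
  2P = (0, 1)
  3P = (2, 4)
  4P = (4, 2)
  5P = (4, 3)
  6P = (2, 1)
  7P = (0, 4)
  8P = (3, 4)
  ... (continuing to 9P)
  9P = O

ord(P) = 9


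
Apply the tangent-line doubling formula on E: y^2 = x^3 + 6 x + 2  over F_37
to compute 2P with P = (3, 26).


Doubling: s = (3 x1^2 + a) / (2 y1)
s = (3*3^2 + 6) / (2*26) mod 37 = 17
x3 = s^2 - 2 x1 mod 37 = 17^2 - 2*3 = 24
y3 = s (x1 - x3) - y1 mod 37 = 17 * (3 - 24) - 26 = 24

2P = (24, 24)


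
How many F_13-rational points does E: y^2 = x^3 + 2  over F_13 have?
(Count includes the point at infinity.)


For each x in F_13, count y with y^2 = x^3 + 0 x + 2 mod 13:
  x = 1: RHS = 3, y in [4, 9]  -> 2 point(s)
  x = 2: RHS = 10, y in [6, 7]  -> 2 point(s)
  x = 3: RHS = 3, y in [4, 9]  -> 2 point(s)
  x = 4: RHS = 1, y in [1, 12]  -> 2 point(s)
  x = 5: RHS = 10, y in [6, 7]  -> 2 point(s)
  x = 6: RHS = 10, y in [6, 7]  -> 2 point(s)
  x = 9: RHS = 3, y in [4, 9]  -> 2 point(s)
  x = 10: RHS = 1, y in [1, 12]  -> 2 point(s)
  x = 12: RHS = 1, y in [1, 12]  -> 2 point(s)
Affine points: 18. Add the point at infinity: total = 19.

#E(F_13) = 19


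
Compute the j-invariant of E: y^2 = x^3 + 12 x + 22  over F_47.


Delta = -16(4 a^3 + 27 b^2) mod 47 = 14
-1728 * (4 a)^3 = -1728 * (4*12)^3 mod 47 = 11
j = 11 * 14^(-1) mod 47 = 31

j = 31 (mod 47)


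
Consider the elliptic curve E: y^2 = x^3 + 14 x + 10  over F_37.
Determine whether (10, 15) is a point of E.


Check whether y^2 = x^3 + 14 x + 10 (mod 37) for (x, y) = (10, 15).
LHS: y^2 = 15^2 mod 37 = 3
RHS: x^3 + 14 x + 10 = 10^3 + 14*10 + 10 mod 37 = 3
LHS = RHS

Yes, on the curve


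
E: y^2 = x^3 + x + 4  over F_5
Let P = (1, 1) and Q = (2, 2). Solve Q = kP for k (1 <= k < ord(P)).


Enumerate multiples of P until we hit Q = (2, 2):
  1P = (1, 1)
  2P = (2, 2)
Match found at i = 2.

k = 2


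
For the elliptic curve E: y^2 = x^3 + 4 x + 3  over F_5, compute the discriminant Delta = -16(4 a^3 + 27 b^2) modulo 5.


4 a^3 + 27 b^2 = 4*4^3 + 27*3^2 = 256 + 243 = 499
Delta = -16 * (499) = -7984
Delta mod 5 = 1

Delta = 1 (mod 5)


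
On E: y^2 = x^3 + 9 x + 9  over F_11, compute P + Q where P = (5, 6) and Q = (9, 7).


P != Q, so use the chord formula.
s = (y2 - y1) / (x2 - x1) = (1) / (4) mod 11 = 3
x3 = s^2 - x1 - x2 mod 11 = 3^2 - 5 - 9 = 6
y3 = s (x1 - x3) - y1 mod 11 = 3 * (5 - 6) - 6 = 2

P + Q = (6, 2)


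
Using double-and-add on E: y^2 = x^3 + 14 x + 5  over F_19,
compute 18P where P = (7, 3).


k = 18 = 10010_2 (binary, LSB first: 01001)
Double-and-add from P = (7, 3):
  bit 0 = 0: acc unchanged = O
  bit 1 = 1: acc = O + (12, 18) = (12, 18)
  bit 2 = 0: acc unchanged = (12, 18)
  bit 3 = 0: acc unchanged = (12, 18)
  bit 4 = 1: acc = (12, 18) + (0, 10) = (18, 16)

18P = (18, 16)


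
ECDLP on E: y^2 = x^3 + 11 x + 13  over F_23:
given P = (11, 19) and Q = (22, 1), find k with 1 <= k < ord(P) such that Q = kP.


Enumerate multiples of P until we hit Q = (22, 1):
  1P = (11, 19)
  2P = (3, 21)
  3P = (22, 1)
Match found at i = 3.

k = 3


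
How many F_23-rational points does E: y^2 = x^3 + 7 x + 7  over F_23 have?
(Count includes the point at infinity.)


For each x in F_23, count y with y^2 = x^3 + 7 x + 7 mod 23:
  x = 2: RHS = 6, y in [11, 12]  -> 2 point(s)
  x = 3: RHS = 9, y in [3, 20]  -> 2 point(s)
  x = 5: RHS = 6, y in [11, 12]  -> 2 point(s)
  x = 6: RHS = 12, y in [9, 14]  -> 2 point(s)
  x = 7: RHS = 8, y in [10, 13]  -> 2 point(s)
  x = 8: RHS = 0, y in [0]  -> 1 point(s)
  x = 11: RHS = 12, y in [9, 14]  -> 2 point(s)
  x = 12: RHS = 2, y in [5, 18]  -> 2 point(s)
  x = 13: RHS = 18, y in [8, 15]  -> 2 point(s)
  x = 16: RHS = 6, y in [11, 12]  -> 2 point(s)
  x = 17: RHS = 2, y in [5, 18]  -> 2 point(s)
  x = 18: RHS = 8, y in [10, 13]  -> 2 point(s)
  x = 21: RHS = 8, y in [10, 13]  -> 2 point(s)
Affine points: 25. Add the point at infinity: total = 26.

#E(F_23) = 26


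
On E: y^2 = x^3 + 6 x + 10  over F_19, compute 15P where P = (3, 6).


k = 15 = 1111_2 (binary, LSB first: 1111)
Double-and-add from P = (3, 6):
  bit 0 = 1: acc = O + (3, 6) = (3, 6)
  bit 1 = 1: acc = (3, 6) + (17, 3) = (10, 5)
  bit 2 = 1: acc = (10, 5) + (13, 9) = (2, 12)
  bit 3 = 1: acc = (2, 12) + (12, 10) = (2, 7)

15P = (2, 7)


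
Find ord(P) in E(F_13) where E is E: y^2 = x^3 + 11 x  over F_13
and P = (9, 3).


Compute successive multiples of P until we hit O:
  1P = (9, 3)
  2P = (9, 10)
  3P = O

ord(P) = 3


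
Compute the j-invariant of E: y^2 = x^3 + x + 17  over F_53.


Delta = -16(4 a^3 + 27 b^2) mod 53 = 9
-1728 * (4 a)^3 = -1728 * (4*1)^3 mod 53 = 19
j = 19 * 9^(-1) mod 53 = 8

j = 8 (mod 53)


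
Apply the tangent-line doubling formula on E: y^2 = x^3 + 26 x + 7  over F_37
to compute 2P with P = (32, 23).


Doubling: s = (3 x1^2 + a) / (2 y1)
s = (3*32^2 + 26) / (2*23) mod 37 = 3
x3 = s^2 - 2 x1 mod 37 = 3^2 - 2*32 = 19
y3 = s (x1 - x3) - y1 mod 37 = 3 * (32 - 19) - 23 = 16

2P = (19, 16)


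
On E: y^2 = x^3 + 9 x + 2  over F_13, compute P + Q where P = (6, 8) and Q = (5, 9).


P != Q, so use the chord formula.
s = (y2 - y1) / (x2 - x1) = (1) / (12) mod 13 = 12
x3 = s^2 - x1 - x2 mod 13 = 12^2 - 6 - 5 = 3
y3 = s (x1 - x3) - y1 mod 13 = 12 * (6 - 3) - 8 = 2

P + Q = (3, 2)


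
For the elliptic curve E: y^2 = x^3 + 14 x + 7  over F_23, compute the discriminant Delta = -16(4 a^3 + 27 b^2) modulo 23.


4 a^3 + 27 b^2 = 4*14^3 + 27*7^2 = 10976 + 1323 = 12299
Delta = -16 * (12299) = -196784
Delta mod 23 = 4

Delta = 4 (mod 23)


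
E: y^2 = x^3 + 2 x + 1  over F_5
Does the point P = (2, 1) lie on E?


Check whether y^2 = x^3 + 2 x + 1 (mod 5) for (x, y) = (2, 1).
LHS: y^2 = 1^2 mod 5 = 1
RHS: x^3 + 2 x + 1 = 2^3 + 2*2 + 1 mod 5 = 3
LHS != RHS

No, not on the curve


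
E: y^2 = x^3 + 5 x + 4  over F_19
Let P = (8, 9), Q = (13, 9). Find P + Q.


P != Q, so use the chord formula.
s = (y2 - y1) / (x2 - x1) = (0) / (5) mod 19 = 0
x3 = s^2 - x1 - x2 mod 19 = 0^2 - 8 - 13 = 17
y3 = s (x1 - x3) - y1 mod 19 = 0 * (8 - 17) - 9 = 10

P + Q = (17, 10)


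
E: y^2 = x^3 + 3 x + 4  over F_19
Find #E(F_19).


For each x in F_19, count y with y^2 = x^3 + 3 x + 4 mod 19:
  x = 0: RHS = 4, y in [2, 17]  -> 2 point(s)
  x = 4: RHS = 4, y in [2, 17]  -> 2 point(s)
  x = 5: RHS = 11, y in [7, 12]  -> 2 point(s)
  x = 7: RHS = 7, y in [8, 11]  -> 2 point(s)
  x = 9: RHS = 0, y in [0]  -> 1 point(s)
  x = 11: RHS = 0, y in [0]  -> 1 point(s)
  x = 12: RHS = 1, y in [1, 18]  -> 2 point(s)
  x = 13: RHS = 17, y in [6, 13]  -> 2 point(s)
  x = 14: RHS = 16, y in [4, 15]  -> 2 point(s)
  x = 15: RHS = 4, y in [2, 17]  -> 2 point(s)
  x = 16: RHS = 6, y in [5, 14]  -> 2 point(s)
  x = 17: RHS = 9, y in [3, 16]  -> 2 point(s)
  x = 18: RHS = 0, y in [0]  -> 1 point(s)
Affine points: 23. Add the point at infinity: total = 24.

#E(F_19) = 24


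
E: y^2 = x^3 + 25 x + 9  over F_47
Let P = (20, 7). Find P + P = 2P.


Doubling: s = (3 x1^2 + a) / (2 y1)
s = (3*20^2 + 25) / (2*7) mod 47 = 17
x3 = s^2 - 2 x1 mod 47 = 17^2 - 2*20 = 14
y3 = s (x1 - x3) - y1 mod 47 = 17 * (20 - 14) - 7 = 1

2P = (14, 1)


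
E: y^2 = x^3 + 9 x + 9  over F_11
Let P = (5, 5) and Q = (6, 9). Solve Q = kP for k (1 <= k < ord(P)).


Enumerate multiples of P until we hit Q = (6, 9):
  1P = (5, 5)
  2P = (6, 2)
  3P = (9, 7)
  4P = (0, 3)
  5P = (0, 8)
  6P = (9, 4)
  7P = (6, 9)
Match found at i = 7.

k = 7


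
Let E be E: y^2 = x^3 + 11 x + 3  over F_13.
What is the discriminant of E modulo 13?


4 a^3 + 27 b^2 = 4*11^3 + 27*3^2 = 5324 + 243 = 5567
Delta = -16 * (5567) = -89072
Delta mod 13 = 4

Delta = 4 (mod 13)


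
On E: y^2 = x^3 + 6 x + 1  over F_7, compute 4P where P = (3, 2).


k = 4 = 100_2 (binary, LSB first: 001)
Double-and-add from P = (3, 2):
  bit 0 = 0: acc unchanged = O
  bit 1 = 0: acc unchanged = O
  bit 2 = 1: acc = O + (3, 2) = (3, 2)

4P = (3, 2)


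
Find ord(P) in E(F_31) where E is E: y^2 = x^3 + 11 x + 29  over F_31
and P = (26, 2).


Compute successive multiples of P until we hit O:
  1P = (26, 2)
  2P = (15, 2)
  3P = (21, 29)
  4P = (2, 11)
  5P = (23, 24)
  6P = (22, 10)
  7P = (18, 13)
  8P = (1, 14)
  ... (continuing to 28P)
  28P = O

ord(P) = 28


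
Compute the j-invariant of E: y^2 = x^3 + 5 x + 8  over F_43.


Delta = -16(4 a^3 + 27 b^2) mod 43 = 42
-1728 * (4 a)^3 = -1728 * (4*5)^3 mod 43 = 27
j = 27 * 42^(-1) mod 43 = 16

j = 16 (mod 43)


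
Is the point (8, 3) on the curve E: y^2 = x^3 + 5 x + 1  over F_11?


Check whether y^2 = x^3 + 5 x + 1 (mod 11) for (x, y) = (8, 3).
LHS: y^2 = 3^2 mod 11 = 9
RHS: x^3 + 5 x + 1 = 8^3 + 5*8 + 1 mod 11 = 3
LHS != RHS

No, not on the curve


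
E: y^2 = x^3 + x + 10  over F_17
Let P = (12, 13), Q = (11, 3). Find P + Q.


P != Q, so use the chord formula.
s = (y2 - y1) / (x2 - x1) = (7) / (16) mod 17 = 10
x3 = s^2 - x1 - x2 mod 17 = 10^2 - 12 - 11 = 9
y3 = s (x1 - x3) - y1 mod 17 = 10 * (12 - 9) - 13 = 0

P + Q = (9, 0)


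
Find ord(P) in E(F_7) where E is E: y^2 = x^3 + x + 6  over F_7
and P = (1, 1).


Compute successive multiples of P until we hit O:
  1P = (1, 1)
  2P = (2, 4)
  3P = (6, 5)
  4P = (4, 5)
  5P = (3, 1)
  6P = (3, 6)
  7P = (4, 2)
  8P = (6, 2)
  ... (continuing to 11P)
  11P = O

ord(P) = 11


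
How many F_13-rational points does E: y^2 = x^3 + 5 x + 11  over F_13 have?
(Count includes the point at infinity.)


For each x in F_13, count y with y^2 = x^3 + 5 x + 11 mod 13:
  x = 1: RHS = 4, y in [2, 11]  -> 2 point(s)
  x = 2: RHS = 3, y in [4, 9]  -> 2 point(s)
  x = 3: RHS = 1, y in [1, 12]  -> 2 point(s)
  x = 4: RHS = 4, y in [2, 11]  -> 2 point(s)
  x = 6: RHS = 10, y in [6, 7]  -> 2 point(s)
  x = 7: RHS = 12, y in [5, 8]  -> 2 point(s)
  x = 8: RHS = 4, y in [2, 11]  -> 2 point(s)
Affine points: 14. Add the point at infinity: total = 15.

#E(F_13) = 15


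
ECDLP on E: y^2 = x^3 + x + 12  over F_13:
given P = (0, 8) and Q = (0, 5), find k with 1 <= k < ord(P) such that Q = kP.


Enumerate multiples of P until we hit Q = (0, 5):
  1P = (0, 8)
  2P = (3, 4)
  3P = (6, 0)
  4P = (3, 9)
  5P = (0, 5)
Match found at i = 5.

k = 5


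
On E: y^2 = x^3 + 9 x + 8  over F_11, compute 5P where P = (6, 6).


k = 5 = 101_2 (binary, LSB first: 101)
Double-and-add from P = (6, 6):
  bit 0 = 1: acc = O + (6, 6) = (6, 6)
  bit 1 = 0: acc unchanged = (6, 6)
  bit 2 = 1: acc = (6, 6) + (8, 8) = (9, 2)

5P = (9, 2)


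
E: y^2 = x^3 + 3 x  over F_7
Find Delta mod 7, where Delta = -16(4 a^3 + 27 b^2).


4 a^3 + 27 b^2 = 4*3^3 + 27*0^2 = 108 + 0 = 108
Delta = -16 * (108) = -1728
Delta mod 7 = 1

Delta = 1 (mod 7)


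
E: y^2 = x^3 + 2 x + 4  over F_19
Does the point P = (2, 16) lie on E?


Check whether y^2 = x^3 + 2 x + 4 (mod 19) for (x, y) = (2, 16).
LHS: y^2 = 16^2 mod 19 = 9
RHS: x^3 + 2 x + 4 = 2^3 + 2*2 + 4 mod 19 = 16
LHS != RHS

No, not on the curve


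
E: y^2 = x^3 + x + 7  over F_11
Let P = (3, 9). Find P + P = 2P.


Doubling: s = (3 x1^2 + a) / (2 y1)
s = (3*3^2 + 1) / (2*9) mod 11 = 4
x3 = s^2 - 2 x1 mod 11 = 4^2 - 2*3 = 10
y3 = s (x1 - x3) - y1 mod 11 = 4 * (3 - 10) - 9 = 7

2P = (10, 7)


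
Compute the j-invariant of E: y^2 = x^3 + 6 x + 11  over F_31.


Delta = -16(4 a^3 + 27 b^2) mod 31 = 27
-1728 * (4 a)^3 = -1728 * (4*6)^3 mod 31 = 15
j = 15 * 27^(-1) mod 31 = 4

j = 4 (mod 31)


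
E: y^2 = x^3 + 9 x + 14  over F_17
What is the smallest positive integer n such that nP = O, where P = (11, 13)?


Compute successive multiples of P until we hit O:
  1P = (11, 13)
  2P = (11, 4)
  3P = O

ord(P) = 3


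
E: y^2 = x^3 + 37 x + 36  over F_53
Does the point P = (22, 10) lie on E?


Check whether y^2 = x^3 + 37 x + 36 (mod 53) for (x, y) = (22, 10).
LHS: y^2 = 10^2 mod 53 = 47
RHS: x^3 + 37 x + 36 = 22^3 + 37*22 + 36 mod 53 = 50
LHS != RHS

No, not on the curve


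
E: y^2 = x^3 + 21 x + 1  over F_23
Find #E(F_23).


For each x in F_23, count y with y^2 = x^3 + 21 x + 1 mod 23:
  x = 0: RHS = 1, y in [1, 22]  -> 2 point(s)
  x = 1: RHS = 0, y in [0]  -> 1 point(s)
  x = 5: RHS = 1, y in [1, 22]  -> 2 point(s)
  x = 7: RHS = 8, y in [10, 13]  -> 2 point(s)
  x = 12: RHS = 3, y in [7, 16]  -> 2 point(s)
  x = 14: RHS = 3, y in [7, 16]  -> 2 point(s)
  x = 17: RHS = 4, y in [2, 21]  -> 2 point(s)
  x = 18: RHS = 1, y in [1, 22]  -> 2 point(s)
  x = 20: RHS = 3, y in [7, 16]  -> 2 point(s)
  x = 22: RHS = 2, y in [5, 18]  -> 2 point(s)
Affine points: 19. Add the point at infinity: total = 20.

#E(F_23) = 20


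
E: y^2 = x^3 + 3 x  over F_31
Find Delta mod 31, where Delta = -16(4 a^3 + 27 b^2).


4 a^3 + 27 b^2 = 4*3^3 + 27*0^2 = 108 + 0 = 108
Delta = -16 * (108) = -1728
Delta mod 31 = 8

Delta = 8 (mod 31)


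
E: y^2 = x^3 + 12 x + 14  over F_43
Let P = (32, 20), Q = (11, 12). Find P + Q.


P != Q, so use the chord formula.
s = (y2 - y1) / (x2 - x1) = (35) / (22) mod 43 = 27
x3 = s^2 - x1 - x2 mod 43 = 27^2 - 32 - 11 = 41
y3 = s (x1 - x3) - y1 mod 43 = 27 * (32 - 41) - 20 = 38

P + Q = (41, 38)


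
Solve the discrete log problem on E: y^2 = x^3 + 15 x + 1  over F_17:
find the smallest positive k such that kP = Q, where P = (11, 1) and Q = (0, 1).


Enumerate multiples of P until we hit Q = (0, 1):
  1P = (11, 1)
  2P = (16, 6)
  3P = (8, 2)
  4P = (0, 1)
Match found at i = 4.

k = 4


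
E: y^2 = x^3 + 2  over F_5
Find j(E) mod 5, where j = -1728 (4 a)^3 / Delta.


Delta = -16(4 a^3 + 27 b^2) mod 5 = 2
-1728 * (4 a)^3 = -1728 * (4*0)^3 mod 5 = 0
j = 0 * 2^(-1) mod 5 = 0

j = 0 (mod 5)


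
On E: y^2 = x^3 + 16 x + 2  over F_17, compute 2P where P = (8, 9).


Doubling: s = (3 x1^2 + a) / (2 y1)
s = (3*8^2 + 16) / (2*9) mod 17 = 4
x3 = s^2 - 2 x1 mod 17 = 4^2 - 2*8 = 0
y3 = s (x1 - x3) - y1 mod 17 = 4 * (8 - 0) - 9 = 6

2P = (0, 6)


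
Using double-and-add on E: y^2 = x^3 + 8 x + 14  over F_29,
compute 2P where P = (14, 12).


k = 2 = 10_2 (binary, LSB first: 01)
Double-and-add from P = (14, 12):
  bit 0 = 0: acc unchanged = O
  bit 1 = 1: acc = O + (24, 20) = (24, 20)

2P = (24, 20)


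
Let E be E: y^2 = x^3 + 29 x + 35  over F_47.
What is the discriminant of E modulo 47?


4 a^3 + 27 b^2 = 4*29^3 + 27*35^2 = 97556 + 33075 = 130631
Delta = -16 * (130631) = -2090096
Delta mod 47 = 41

Delta = 41 (mod 47)


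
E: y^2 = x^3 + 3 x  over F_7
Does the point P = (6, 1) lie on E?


Check whether y^2 = x^3 + 3 x + 0 (mod 7) for (x, y) = (6, 1).
LHS: y^2 = 1^2 mod 7 = 1
RHS: x^3 + 3 x + 0 = 6^3 + 3*6 + 0 mod 7 = 3
LHS != RHS

No, not on the curve


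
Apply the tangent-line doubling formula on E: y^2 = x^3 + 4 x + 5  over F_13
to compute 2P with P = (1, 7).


Doubling: s = (3 x1^2 + a) / (2 y1)
s = (3*1^2 + 4) / (2*7) mod 13 = 7
x3 = s^2 - 2 x1 mod 13 = 7^2 - 2*1 = 8
y3 = s (x1 - x3) - y1 mod 13 = 7 * (1 - 8) - 7 = 9

2P = (8, 9)


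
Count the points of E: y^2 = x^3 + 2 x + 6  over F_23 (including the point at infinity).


For each x in F_23, count y with y^2 = x^3 + 2 x + 6 mod 23:
  x = 0: RHS = 6, y in [11, 12]  -> 2 point(s)
  x = 1: RHS = 9, y in [3, 20]  -> 2 point(s)
  x = 2: RHS = 18, y in [8, 15]  -> 2 point(s)
  x = 3: RHS = 16, y in [4, 19]  -> 2 point(s)
  x = 4: RHS = 9, y in [3, 20]  -> 2 point(s)
  x = 5: RHS = 3, y in [7, 16]  -> 2 point(s)
  x = 6: RHS = 4, y in [2, 21]  -> 2 point(s)
  x = 7: RHS = 18, y in [8, 15]  -> 2 point(s)
  x = 11: RHS = 2, y in [5, 18]  -> 2 point(s)
  x = 14: RHS = 18, y in [8, 15]  -> 2 point(s)
  x = 17: RHS = 8, y in [10, 13]  -> 2 point(s)
  x = 18: RHS = 9, y in [3, 20]  -> 2 point(s)
  x = 19: RHS = 3, y in [7, 16]  -> 2 point(s)
  x = 22: RHS = 3, y in [7, 16]  -> 2 point(s)
Affine points: 28. Add the point at infinity: total = 29.

#E(F_23) = 29


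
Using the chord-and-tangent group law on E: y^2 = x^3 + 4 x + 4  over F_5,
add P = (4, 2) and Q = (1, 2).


P != Q, so use the chord formula.
s = (y2 - y1) / (x2 - x1) = (0) / (2) mod 5 = 0
x3 = s^2 - x1 - x2 mod 5 = 0^2 - 4 - 1 = 0
y3 = s (x1 - x3) - y1 mod 5 = 0 * (4 - 0) - 2 = 3

P + Q = (0, 3)


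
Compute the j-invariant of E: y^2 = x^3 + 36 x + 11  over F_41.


Delta = -16(4 a^3 + 27 b^2) mod 41 = 8
-1728 * (4 a)^3 = -1728 * (4*36)^3 mod 41 = 30
j = 30 * 8^(-1) mod 41 = 14

j = 14 (mod 41)


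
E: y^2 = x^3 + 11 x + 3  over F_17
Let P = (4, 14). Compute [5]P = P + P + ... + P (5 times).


k = 5 = 101_2 (binary, LSB first: 101)
Double-and-add from P = (4, 14):
  bit 0 = 1: acc = O + (4, 14) = (4, 14)
  bit 1 = 0: acc unchanged = (4, 14)
  bit 2 = 1: acc = (4, 14) + (2, 13) = (7, 10)

5P = (7, 10)


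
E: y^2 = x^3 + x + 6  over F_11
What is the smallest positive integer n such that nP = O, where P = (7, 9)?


Compute successive multiples of P until we hit O:
  1P = (7, 9)
  2P = (2, 4)
  3P = (3, 6)
  4P = (5, 9)
  5P = (10, 2)
  6P = (8, 8)
  7P = (8, 3)
  8P = (10, 9)
  ... (continuing to 13P)
  13P = O

ord(P) = 13


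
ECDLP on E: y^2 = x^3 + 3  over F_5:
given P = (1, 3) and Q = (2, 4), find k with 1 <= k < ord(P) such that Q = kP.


Enumerate multiples of P until we hit Q = (2, 4):
  1P = (1, 3)
  2P = (2, 4)
Match found at i = 2.

k = 2


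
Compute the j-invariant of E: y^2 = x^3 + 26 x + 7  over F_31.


Delta = -16(4 a^3 + 27 b^2) mod 31 = 7
-1728 * (4 a)^3 = -1728 * (4*26)^3 mod 31 = 15
j = 15 * 7^(-1) mod 31 = 11

j = 11 (mod 31)


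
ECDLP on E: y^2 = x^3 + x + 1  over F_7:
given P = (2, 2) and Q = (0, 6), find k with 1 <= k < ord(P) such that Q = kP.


Enumerate multiples of P until we hit Q = (0, 6):
  1P = (2, 2)
  2P = (0, 1)
  3P = (0, 6)
Match found at i = 3.

k = 3


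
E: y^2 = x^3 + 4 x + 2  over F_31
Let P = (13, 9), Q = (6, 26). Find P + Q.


P != Q, so use the chord formula.
s = (y2 - y1) / (x2 - x1) = (17) / (24) mod 31 = 2
x3 = s^2 - x1 - x2 mod 31 = 2^2 - 13 - 6 = 16
y3 = s (x1 - x3) - y1 mod 31 = 2 * (13 - 16) - 9 = 16

P + Q = (16, 16)
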